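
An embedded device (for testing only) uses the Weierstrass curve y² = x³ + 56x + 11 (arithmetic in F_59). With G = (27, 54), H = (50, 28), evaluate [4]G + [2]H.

First 4G:
Repeated addition: build up to 4G.
2G: tangent at (27, 54): λ = (3·27² + 56)/(2·54) ≡ 1/49. 49⁻¹ ≡ 53 (mod 59), so λ ≡ 1·53 ≡ 53.
  x = λ² - 27 - 27 = 2809 - 54 ≡ 41; y = λ·(27 - 41) - 54 ≡ 30. → (41, 30)
3G: (41, 30) + (27, 54). λ = (54 - 30)/(27 - 41) ≡ 24/45 mod 59. 45⁻¹ ≡ 21 (mod 59) since 45·21 = 945 ≡ 1, so λ ≡ 32.
  x = λ² - 41 - 27 = 1024 - 68 ≡ 12; y = λ·(41 - 12) - 30 ≡ 13. → (12, 13)
4G: (12, 13) + (27, 54). λ = (54 - 13)/(27 - 12) ≡ 41/15 mod 59. 15⁻¹ ≡ 4 (mod 59), so λ ≡ 46.
  x = λ² - 12 - 27 = 2116 - 39 ≡ 12; y = λ·(12 - 12) - 13 ≡ 46. → (12, 46)
4G = (12, 46).
Next 2H:
Repeated addition: build up to 2H.
2H: tangent at (50, 28): λ = (3·50² + 56)/(2·28) ≡ 4/56. 56⁻¹ ≡ 39 (mod 59), so λ ≡ 4·39 ≡ 38.
  x = λ² - 50 - 50 = 1444 - 100 ≡ 46; y = λ·(50 - 46) - 28 ≡ 6. → (46, 6)
2H = (46, 6).
Finally 4G + 2H:
(12, 46) + (46, 6). λ = (6 - 46)/(46 - 12) ≡ 19/34 mod 59. 34⁻¹ ≡ 33 (mod 59) since 34·33 = 1122 ≡ 1, so λ ≡ 37.
  x = λ² - 12 - 46 = 1369 - 58 ≡ 13; y = λ·(12 - 13) - 46 ≡ 35. → (13, 35)

(13, 35)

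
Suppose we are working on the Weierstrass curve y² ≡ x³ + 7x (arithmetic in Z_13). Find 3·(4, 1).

O

Write Q = (4, 1).
Repeated addition: build up to 3Q.
2Q: tangent at (4, 1): λ = (3·4² + 7)/(2·1) ≡ 3/2. 2⁻¹ ≡ 7 (mod 13), so λ ≡ 3·7 ≡ 8.
  x = λ² - 4 - 4 = 64 - 8 ≡ 4; y = λ·(4 - 4) - 1 ≡ 12. → (4, 12)
3Q: (4, 12) + (4, 1): same x and y₁ ≡ -y₂, so the sum is 𝒪.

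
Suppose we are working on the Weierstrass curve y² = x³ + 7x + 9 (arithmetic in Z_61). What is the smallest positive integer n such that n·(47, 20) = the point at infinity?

2P: tangent at (47, 20): λ = (3·47² + 7)/(2·20) ≡ 46/40. 40⁻¹ ≡ 29 (mod 61), so λ ≡ 46·29 ≡ 53.
  x = λ² - 47 - 47 = 2809 - 94 ≡ 31; y = λ·(47 - 31) - 20 ≡ 35. → (31, 35)
3P: (31, 35) + (47, 20). λ = (20 - 35)/(47 - 31) ≡ 46/16 mod 61. 16⁻¹ ≡ 42 (mod 61), so λ ≡ 41.
  x = λ² - 31 - 47 = 1681 - 78 ≡ 17; y = λ·(31 - 17) - 35 ≡ 51. → (17, 51)
4P: (17, 51) + (47, 20). λ = (20 - 51)/(47 - 17) ≡ 30/30 mod 61. 30⁻¹ ≡ 59 (mod 61) since 30·59 = 1770 ≡ 1, so λ ≡ 1.
  x = λ² - 17 - 47 = 1 - 64 ≡ 59; y = λ·(17 - 59) - 51 ≡ 29. → (59, 29)
5P: (59, 29) + (47, 20). λ = (20 - 29)/(47 - 59) ≡ 52/49 mod 61. 49⁻¹ ≡ 5 (mod 61), so λ ≡ 16.
  x = λ² - 59 - 47 = 256 - 106 ≡ 28; y = λ·(59 - 28) - 29 ≡ 40. → (28, 40)
6P: (28, 40) + (47, 20). λ = (20 - 40)/(47 - 28) ≡ 41/19 mod 61. 19⁻¹ ≡ 45 (mod 61) since 19·45 = 855 ≡ 1, so λ ≡ 15.
  x = λ² - 28 - 47 = 225 - 75 ≡ 28; y = λ·(28 - 28) - 40 ≡ 21. → (28, 21)
7P: (28, 21) + (47, 20). λ = (20 - 21)/(47 - 28) ≡ 60/19 mod 61. 19⁻¹ ≡ 45 (mod 61), so λ ≡ 16.
  x = λ² - 28 - 47 = 256 - 75 ≡ 59; y = λ·(28 - 59) - 21 ≡ 32. → (59, 32)
8P: (59, 32) + (47, 20). λ = (20 - 32)/(47 - 59) ≡ 49/49 mod 61. 49⁻¹ ≡ 5 (mod 61), so λ ≡ 1.
  x = λ² - 59 - 47 = 1 - 106 ≡ 17; y = λ·(59 - 17) - 32 ≡ 10. → (17, 10)
9P: (17, 10) + (47, 20). λ = (20 - 10)/(47 - 17) ≡ 10/30 mod 61. 30⁻¹ ≡ 59 (mod 61) since 30·59 = 1770 ≡ 1, so λ ≡ 41.
  x = λ² - 17 - 47 = 1681 - 64 ≡ 31; y = λ·(17 - 31) - 10 ≡ 26. → (31, 26)
10P: (31, 26) + (47, 20). λ = (20 - 26)/(47 - 31) ≡ 55/16 mod 61. 16⁻¹ ≡ 42 (mod 61), so λ ≡ 53.
  x = λ² - 31 - 47 = 2809 - 78 ≡ 47; y = λ·(31 - 47) - 26 ≡ 41. → (47, 41)
11P: (47, 41) + (47, 20): same x and y₁ ≡ -y₂, so the sum is the point at infinity.
11P = the point at infinity, so the order is 11.

11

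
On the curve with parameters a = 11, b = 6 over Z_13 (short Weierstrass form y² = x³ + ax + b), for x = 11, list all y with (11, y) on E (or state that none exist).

none

x³ + 11x + 6 = 1458 ≡ 2 (mod 13).
2 is a non-residue mod 13; no y exists.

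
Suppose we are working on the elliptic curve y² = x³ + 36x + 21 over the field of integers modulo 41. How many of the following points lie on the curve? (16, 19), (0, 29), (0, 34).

(16, 19): 19² ≡ 33, rhs ≡ 19 → off.
(0, 29): 29² ≡ 21, rhs ≡ 21 → on.
(0, 34): 34² ≡ 8, rhs ≡ 21 → off.

1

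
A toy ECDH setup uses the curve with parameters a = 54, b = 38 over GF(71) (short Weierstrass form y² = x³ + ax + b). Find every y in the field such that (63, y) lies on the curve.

none

x³ + 54x + 38 = 253487 ≡ 17 (mod 71).
17 is a non-residue mod 71; no y exists.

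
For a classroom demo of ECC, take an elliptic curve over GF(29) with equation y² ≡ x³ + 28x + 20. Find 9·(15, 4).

Write G = (15, 4).
Repeated addition: build up to 9G.
2G: tangent at (15, 4): λ = (3·15² + 28)/(2·4) ≡ 7/8. 8⁻¹ ≡ 11 (mod 29), so λ ≡ 7·11 ≡ 19.
  x = λ² - 15 - 15 = 361 - 30 ≡ 12; y = λ·(15 - 12) - 4 ≡ 24. → (12, 24)
3G: (12, 24) + (15, 4). λ = (4 - 24)/(15 - 12) ≡ 9/3 mod 29. 3⁻¹ ≡ 10 (mod 29), so λ ≡ 3.
  x = λ² - 12 - 15 = 9 - 27 ≡ 11; y = λ·(12 - 11) - 24 ≡ 8. → (11, 8)
4G: (11, 8) + (15, 4). λ = (4 - 8)/(15 - 11) ≡ 25/4 mod 29. 4⁻¹ ≡ 22 (mod 29) since 4·22 = 88 ≡ 1, so λ ≡ 28.
  x = λ² - 11 - 15 = 784 - 26 ≡ 4; y = λ·(11 - 4) - 8 ≡ 14. → (4, 14)
5G: (4, 14) + (15, 4). λ = (4 - 14)/(15 - 4) ≡ 19/11 mod 29. 11⁻¹ ≡ 8 (mod 29), so λ ≡ 7.
  x = λ² - 4 - 15 = 49 - 19 ≡ 1; y = λ·(4 - 1) - 14 ≡ 7. → (1, 7)
6G: (1, 7) + (15, 4). λ = (4 - 7)/(15 - 1) ≡ 26/14 mod 29. 14⁻¹ ≡ 27 (mod 29), so λ ≡ 6.
  x = λ² - 1 - 15 = 36 - 16 ≡ 20; y = λ·(1 - 20) - 7 ≡ 24. → (20, 24)
7G: (20, 24) + (15, 4). λ = (4 - 24)/(15 - 20) ≡ 9/24 mod 29. 24⁻¹ ≡ 23 (mod 29), so λ ≡ 4.
  x = λ² - 20 - 15 = 16 - 35 ≡ 10; y = λ·(20 - 10) - 24 ≡ 16. → (10, 16)
8G: (10, 16) + (15, 4). λ = (4 - 16)/(15 - 10) ≡ 17/5 mod 29. 5⁻¹ ≡ 6 (mod 29), so λ ≡ 15.
  x = λ² - 10 - 15 = 225 - 25 ≡ 26; y = λ·(10 - 26) - 16 ≡ 5. → (26, 5)
9G: (26, 5) + (15, 4). λ = (4 - 5)/(15 - 26) ≡ 28/18 mod 29. 18⁻¹ ≡ 21 (mod 29), so λ ≡ 8.
  x = λ² - 26 - 15 = 64 - 41 ≡ 23; y = λ·(26 - 23) - 5 ≡ 19. → (23, 19)

(23, 19)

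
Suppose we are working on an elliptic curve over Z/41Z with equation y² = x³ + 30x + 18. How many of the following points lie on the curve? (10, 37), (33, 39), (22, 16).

2

(10, 37): 37² ≡ 16, rhs ≡ 6 → off.
(33, 39): 39² ≡ 4, rhs ≡ 4 → on.
(22, 16): 16² ≡ 10, rhs ≡ 10 → on.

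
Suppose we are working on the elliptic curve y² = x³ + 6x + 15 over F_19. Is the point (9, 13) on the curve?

y² = 13² ≡ 17; x³ + 6x + 15 = 798 ≡ 0 (mod 19). 17 ≠ 0.

no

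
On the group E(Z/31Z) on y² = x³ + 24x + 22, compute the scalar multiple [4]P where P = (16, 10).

Repeated addition: build up to 4P.
2P: tangent at (16, 10): λ = (3·16² + 24)/(2·10) ≡ 17/20. 20⁻¹ ≡ 14 (mod 31), so λ ≡ 17·14 ≡ 21.
  x = λ² - 16 - 16 = 441 - 32 ≡ 6; y = λ·(16 - 6) - 10 ≡ 14. → (6, 14)
3P: (6, 14) + (16, 10). λ = (10 - 14)/(16 - 6) ≡ 27/10 mod 31. 10⁻¹ ≡ 28 (mod 31), so λ ≡ 12.
  x = λ² - 6 - 16 = 144 - 22 ≡ 29; y = λ·(6 - 29) - 14 ≡ 20. → (29, 20)
4P: (29, 20) + (16, 10). λ = (10 - 20)/(16 - 29) ≡ 21/18 mod 31. 18⁻¹ ≡ 19 (mod 31), so λ ≡ 27.
  x = λ² - 29 - 16 = 729 - 45 ≡ 2; y = λ·(29 - 2) - 20 ≡ 27. → (2, 27)

(2, 27)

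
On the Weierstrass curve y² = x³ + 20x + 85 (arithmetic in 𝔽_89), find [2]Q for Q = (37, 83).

(17, 40)

tangent at (37, 83): λ = (3·37² + 20)/(2·83) ≡ 33/77. 77⁻¹ ≡ 37 (mod 89), so λ ≡ 33·37 ≡ 64.
  x = λ² - 37 - 37 = 4096 - 74 ≡ 17; y = λ·(37 - 17) - 83 ≡ 40. → (17, 40)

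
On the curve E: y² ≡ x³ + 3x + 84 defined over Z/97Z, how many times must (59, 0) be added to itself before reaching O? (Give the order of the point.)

2P: (59, 0) + (59, 0): same x and y₁ ≡ -y₂, so the sum is O.
2P = O, so the order is 2.

2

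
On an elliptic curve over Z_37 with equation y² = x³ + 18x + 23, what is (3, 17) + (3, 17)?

tangent at (3, 17): λ = (3·3² + 18)/(2·17) ≡ 8/34. 34⁻¹ ≡ 12 (mod 37) since 34·12 = 408 ≡ 1, so λ ≡ 8·12 ≡ 22.
  x = λ² - 3 - 3 = 484 - 6 ≡ 34; y = λ·(3 - 34) - 17 ≡ 4. → (34, 4)

(34, 4)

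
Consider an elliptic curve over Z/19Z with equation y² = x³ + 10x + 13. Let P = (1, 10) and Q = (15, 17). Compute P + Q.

(1, 10) + (15, 17). λ = (17 - 10)/(15 - 1) ≡ 7/14 mod 19. 14⁻¹ ≡ 15 (mod 19), so λ ≡ 10.
  x = λ² - 1 - 15 = 100 - 16 ≡ 8; y = λ·(1 - 8) - 10 ≡ 15. → (8, 15)

(8, 15)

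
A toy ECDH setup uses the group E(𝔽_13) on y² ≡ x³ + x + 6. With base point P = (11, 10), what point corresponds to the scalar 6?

Double-and-add on 6 = (110)₂. Start with P = (11, 10) for the leading 1-bit.
double: tangent at (11, 10): λ = (3·11² + 1)/(2·10) ≡ 0/7. 7⁻¹ ≡ 2 (mod 13), so λ ≡ 0·2 ≡ 0.
  x = λ² - 11 - 11 = 0 - 22 ≡ 4; y = λ·(11 - 4) - 10 ≡ 3. → (4, 3)
add P: (4, 3) + (11, 10). λ = (10 - 3)/(11 - 4) ≡ 7/7 mod 13. 7⁻¹ ≡ 2 (mod 13), so λ ≡ 1.
  x = λ² - 4 - 11 = 1 - 15 ≡ 12; y = λ·(4 - 12) - 3 ≡ 2. → (12, 2)
double: tangent at (12, 2): λ = (3·12² + 1)/(2·2) ≡ 4/4. 4⁻¹ ≡ 10 (mod 13), so λ ≡ 4·10 ≡ 1.
  x = λ² - 12 - 12 = 1 - 24 ≡ 3; y = λ·(12 - 3) - 2 ≡ 7. → (3, 7)

(3, 7)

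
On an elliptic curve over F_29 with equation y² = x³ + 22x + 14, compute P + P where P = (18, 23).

(16, 24)

tangent at (18, 23): λ = (3·18² + 22)/(2·23) ≡ 8/17. 17⁻¹ ≡ 12 (mod 29) since 17·12 = 204 ≡ 1, so λ ≡ 8·12 ≡ 9.
  x = λ² - 18 - 18 = 81 - 36 ≡ 16; y = λ·(18 - 16) - 23 ≡ 24. → (16, 24)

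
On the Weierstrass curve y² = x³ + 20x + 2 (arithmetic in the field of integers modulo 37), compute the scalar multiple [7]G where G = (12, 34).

(17, 36)

Repeated addition: build up to 7G.
2G: tangent at (12, 34): λ = (3·12² + 20)/(2·34) ≡ 8/31. 31⁻¹ ≡ 6 (mod 37), so λ ≡ 8·6 ≡ 11.
  x = λ² - 12 - 12 = 121 - 24 ≡ 23; y = λ·(12 - 23) - 34 ≡ 30. → (23, 30)
3G: (23, 30) + (12, 34). λ = (34 - 30)/(12 - 23) ≡ 4/26 mod 37. 26⁻¹ ≡ 10 (mod 37) since 26·10 = 260 ≡ 1, so λ ≡ 3.
  x = λ² - 23 - 12 = 9 - 35 ≡ 11; y = λ·(23 - 11) - 30 ≡ 6. → (11, 6)
4G: (11, 6) + (12, 34). λ = (34 - 6)/(12 - 11) ≡ 28/1 mod 37. 1⁻¹ ≡ 1 (mod 37), so λ ≡ 28.
  x = λ² - 11 - 12 = 784 - 23 ≡ 21; y = λ·(11 - 21) - 6 ≡ 10. → (21, 10)
5G: (21, 10) + (12, 34). λ = (34 - 10)/(12 - 21) ≡ 24/28 mod 37. 28⁻¹ ≡ 4 (mod 37) since 28·4 = 112 ≡ 1, so λ ≡ 22.
  x = λ² - 21 - 12 = 484 - 33 ≡ 7; y = λ·(21 - 7) - 10 ≡ 2. → (7, 2)
6G: (7, 2) + (12, 34). λ = (34 - 2)/(12 - 7) ≡ 32/5 mod 37. 5⁻¹ ≡ 15 (mod 37), so λ ≡ 36.
  x = λ² - 7 - 12 = 1296 - 19 ≡ 19; y = λ·(7 - 19) - 2 ≡ 10. → (19, 10)
7G: (19, 10) + (12, 34). λ = (34 - 10)/(12 - 19) ≡ 24/30 mod 37. 30⁻¹ ≡ 21 (mod 37) since 30·21 = 630 ≡ 1, so λ ≡ 23.
  x = λ² - 19 - 12 = 529 - 31 ≡ 17; y = λ·(19 - 17) - 10 ≡ 36. → (17, 36)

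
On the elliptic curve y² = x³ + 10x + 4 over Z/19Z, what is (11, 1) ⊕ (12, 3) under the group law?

(0, 2)

(11, 1) + (12, 3). λ = (3 - 1)/(12 - 11) ≡ 2/1 mod 19. 1⁻¹ ≡ 1 (mod 19) since 1·1 = 1 ≡ 1, so λ ≡ 2.
  x = λ² - 11 - 12 = 4 - 23 ≡ 0; y = λ·(11 - 0) - 1 ≡ 2. → (0, 2)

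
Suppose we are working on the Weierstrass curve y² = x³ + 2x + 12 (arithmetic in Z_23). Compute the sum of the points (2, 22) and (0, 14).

(14, 22)

(2, 22) + (0, 14). λ = (14 - 22)/(0 - 2) ≡ 15/21 mod 23. 21⁻¹ ≡ 11 (mod 23), so λ ≡ 4.
  x = λ² - 2 - 0 = 16 - 2 ≡ 14; y = λ·(2 - 14) - 22 ≡ 22. → (14, 22)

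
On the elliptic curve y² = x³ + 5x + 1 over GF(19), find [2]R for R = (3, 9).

(11, 0)

tangent at (3, 9): λ = (3·3² + 5)/(2·9) ≡ 13/18. 18⁻¹ ≡ 18 (mod 19), so λ ≡ 13·18 ≡ 6.
  x = λ² - 3 - 3 = 36 - 6 ≡ 11; y = λ·(3 - 11) - 9 ≡ 0. → (11, 0)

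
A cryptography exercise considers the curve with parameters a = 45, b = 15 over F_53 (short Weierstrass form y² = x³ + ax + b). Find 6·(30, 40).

Write P = (30, 40).
Double-and-add on 6 = (110)₂. Start with P = (30, 40) for the leading 1-bit.
double: tangent at (30, 40): λ = (3·30² + 45)/(2·40) ≡ 42/27. 27⁻¹ ≡ 2 (mod 53) since 27·2 = 54 ≡ 1, so λ ≡ 42·2 ≡ 31.
  x = λ² - 30 - 30 = 961 - 60 ≡ 0; y = λ·(30 - 0) - 40 ≡ 42. → (0, 42)
add P: (0, 42) + (30, 40). λ = (40 - 42)/(30 - 0) ≡ 51/30 mod 53. 30⁻¹ ≡ 23 (mod 53), so λ ≡ 7.
  x = λ² - 0 - 30 = 49 - 30 ≡ 19; y = λ·(0 - 19) - 42 ≡ 37. → (19, 37)
double: tangent at (19, 37): λ = (3·19² + 45)/(2·37) ≡ 15/21. 21⁻¹ ≡ 48 (mod 53), so λ ≡ 15·48 ≡ 31.
  x = λ² - 19 - 19 = 961 - 38 ≡ 22; y = λ·(19 - 22) - 37 ≡ 29. → (22, 29)

(22, 29)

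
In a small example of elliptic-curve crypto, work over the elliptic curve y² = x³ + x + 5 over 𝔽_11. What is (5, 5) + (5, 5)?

tangent at (5, 5): λ = (3·5² + 1)/(2·5) ≡ 10/10. 10⁻¹ ≡ 10 (mod 11) since 10·10 = 100 ≡ 1, so λ ≡ 10·10 ≡ 1.
  x = λ² - 5 - 5 = 1 - 10 ≡ 2; y = λ·(5 - 2) - 5 ≡ 9. → (2, 9)

(2, 9)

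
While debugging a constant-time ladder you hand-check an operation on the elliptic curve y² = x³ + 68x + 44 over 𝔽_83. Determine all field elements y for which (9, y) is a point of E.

none

x³ + 68x + 44 = 1385 ≡ 57 (mod 83).
57 is a non-residue mod 83; no y exists.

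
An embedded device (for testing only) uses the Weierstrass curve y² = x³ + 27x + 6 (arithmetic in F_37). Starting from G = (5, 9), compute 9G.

Double-and-add on 9 = (1001)₂. Start with G = (5, 9) for the leading 1-bit.
double: tangent at (5, 9): λ = (3·5² + 27)/(2·9) ≡ 28/18. 18⁻¹ ≡ 35 (mod 37), so λ ≡ 28·35 ≡ 18.
  x = λ² - 5 - 5 = 324 - 10 ≡ 18; y = λ·(5 - 18) - 9 ≡ 16. → (18, 16)
double: tangent at (18, 16): λ = (3·18² + 27)/(2·16) ≡ 0/32. 32⁻¹ ≡ 22 (mod 37), so λ ≡ 0·22 ≡ 0.
  x = λ² - 18 - 18 = 0 - 36 ≡ 1; y = λ·(18 - 1) - 16 ≡ 21. → (1, 21)
double: tangent at (1, 21): λ = (3·1² + 27)/(2·21) ≡ 30/5. 5⁻¹ ≡ 15 (mod 37) since 5·15 = 75 ≡ 1, so λ ≡ 30·15 ≡ 6.
  x = λ² - 1 - 1 = 36 - 2 ≡ 34; y = λ·(1 - 34) - 21 ≡ 3. → (34, 3)
add G: (34, 3) + (5, 9). λ = (9 - 3)/(5 - 34) ≡ 6/8 mod 37. 8⁻¹ ≡ 14 (mod 37), so λ ≡ 10.
  x = λ² - 34 - 5 = 100 - 39 ≡ 24; y = λ·(34 - 24) - 3 ≡ 23. → (24, 23)

(24, 23)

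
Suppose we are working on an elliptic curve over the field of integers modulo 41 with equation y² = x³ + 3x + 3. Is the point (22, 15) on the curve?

no

y² = 15² ≡ 20; x³ + 3x + 3 = 10717 ≡ 16 (mod 41). 20 ≠ 16.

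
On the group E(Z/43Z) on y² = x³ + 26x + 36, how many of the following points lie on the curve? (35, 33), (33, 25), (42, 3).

2

(35, 33): 33² ≡ 14, rhs ≡ 4 → off.
(33, 25): 25² ≡ 23, rhs ≡ 23 → on.
(42, 3): 3² ≡ 9, rhs ≡ 9 → on.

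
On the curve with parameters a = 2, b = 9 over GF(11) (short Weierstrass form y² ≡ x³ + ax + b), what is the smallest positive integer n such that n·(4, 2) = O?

2P: tangent at (4, 2): λ = (3·4² + 2)/(2·2) ≡ 6/4. 4⁻¹ ≡ 3 (mod 11) since 4·3 = 12 ≡ 1, so λ ≡ 6·3 ≡ 7.
  x = λ² - 4 - 4 = 49 - 8 ≡ 8; y = λ·(4 - 8) - 2 ≡ 3. → (8, 3)
3P: (8, 3) + (4, 2). λ = (2 - 3)/(4 - 8) ≡ 10/7 mod 11. 7⁻¹ ≡ 8 (mod 11), so λ ≡ 3.
  x = λ² - 8 - 4 = 9 - 12 ≡ 8; y = λ·(8 - 8) - 3 ≡ 8. → (8, 8)
4P: (8, 8) + (4, 2). λ = (2 - 8)/(4 - 8) ≡ 5/7 mod 11. 7⁻¹ ≡ 8 (mod 11), so λ ≡ 7.
  x = λ² - 8 - 4 = 49 - 12 ≡ 4; y = λ·(8 - 4) - 8 ≡ 9. → (4, 9)
5P: (4, 9) + (4, 2): same x and y₁ ≡ -y₂, so the sum is O.
5P = O, so the order is 5.

5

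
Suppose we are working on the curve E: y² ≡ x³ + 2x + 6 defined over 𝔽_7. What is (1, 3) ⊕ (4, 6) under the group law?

(3, 2)

(1, 3) + (4, 6). λ = (6 - 3)/(4 - 1) ≡ 3/3 mod 7. 3⁻¹ ≡ 5 (mod 7), so λ ≡ 1.
  x = λ² - 1 - 4 = 1 - 5 ≡ 3; y = λ·(1 - 3) - 3 ≡ 2. → (3, 2)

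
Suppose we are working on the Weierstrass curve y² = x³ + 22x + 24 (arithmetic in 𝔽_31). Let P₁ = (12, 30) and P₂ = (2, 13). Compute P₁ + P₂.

(12, 30) + (2, 13). λ = (13 - 30)/(2 - 12) ≡ 14/21 mod 31. 21⁻¹ ≡ 3 (mod 31) since 21·3 = 63 ≡ 1, so λ ≡ 11.
  x = λ² - 12 - 2 = 121 - 14 ≡ 14; y = λ·(12 - 14) - 30 ≡ 10. → (14, 10)

(14, 10)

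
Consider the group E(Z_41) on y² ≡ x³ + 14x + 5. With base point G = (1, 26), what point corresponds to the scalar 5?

Double-and-add on 5 = (101)₂. Start with G = (1, 26) for the leading 1-bit.
double: tangent at (1, 26): λ = (3·1² + 14)/(2·26) ≡ 17/11. 11⁻¹ ≡ 15 (mod 41) since 11·15 = 165 ≡ 1, so λ ≡ 17·15 ≡ 9.
  x = λ² - 1 - 1 = 81 - 2 ≡ 38; y = λ·(1 - 38) - 26 ≡ 10. → (38, 10)
double: tangent at (38, 10): λ = (3·38² + 14)/(2·10) ≡ 0/20. 20⁻¹ ≡ 39 (mod 41), so λ ≡ 0·39 ≡ 0.
  x = λ² - 38 - 38 = 0 - 76 ≡ 6; y = λ·(38 - 6) - 10 ≡ 31. → (6, 31)
add G: (6, 31) + (1, 26). λ = (26 - 31)/(1 - 6) ≡ 36/36 mod 41. 36⁻¹ ≡ 8 (mod 41), so λ ≡ 1.
  x = λ² - 6 - 1 = 1 - 7 ≡ 35; y = λ·(6 - 35) - 31 ≡ 22. → (35, 22)

(35, 22)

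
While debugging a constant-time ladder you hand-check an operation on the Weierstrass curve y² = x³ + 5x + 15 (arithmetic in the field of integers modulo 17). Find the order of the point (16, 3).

2P: tangent at (16, 3): λ = (3·16² + 5)/(2·3) ≡ 8/6. 6⁻¹ ≡ 3 (mod 17), so λ ≡ 8·3 ≡ 7.
  x = λ² - 16 - 16 = 49 - 32 ≡ 0; y = λ·(16 - 0) - 3 ≡ 7. → (0, 7)
3P: (0, 7) + (16, 3). λ = (3 - 7)/(16 - 0) ≡ 13/16 mod 17. 16⁻¹ ≡ 16 (mod 17), so λ ≡ 4.
  x = λ² - 0 - 16 = 16 - 16 ≡ 0; y = λ·(0 - 0) - 7 ≡ 10. → (0, 10)
4P: (0, 10) + (16, 3). λ = (3 - 10)/(16 - 0) ≡ 10/16 mod 17. 16⁻¹ ≡ 16 (mod 17), so λ ≡ 7.
  x = λ² - 0 - 16 = 49 - 16 ≡ 16; y = λ·(0 - 16) - 10 ≡ 14. → (16, 14)
5P: (16, 14) + (16, 3): same x and y₁ ≡ -y₂, so the sum is the point at infinity.
5P = the point at infinity, so the order is 5.

5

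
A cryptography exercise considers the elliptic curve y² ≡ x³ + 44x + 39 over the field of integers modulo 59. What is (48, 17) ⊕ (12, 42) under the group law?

(48, 17) + (12, 42). λ = (42 - 17)/(12 - 48) ≡ 25/23 mod 59. 23⁻¹ ≡ 18 (mod 59) since 23·18 = 414 ≡ 1, so λ ≡ 37.
  x = λ² - 48 - 12 = 1369 - 60 ≡ 11; y = λ·(48 - 11) - 17 ≡ 54. → (11, 54)

(11, 54)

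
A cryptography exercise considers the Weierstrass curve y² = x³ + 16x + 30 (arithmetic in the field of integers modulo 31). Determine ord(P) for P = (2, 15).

11

2P: tangent at (2, 15): λ = (3·2² + 16)/(2·15) ≡ 28/30. 30⁻¹ ≡ 30 (mod 31), so λ ≡ 28·30 ≡ 3.
  x = λ² - 2 - 2 = 9 - 4 ≡ 5; y = λ·(2 - 5) - 15 ≡ 7. → (5, 7)
3P: (5, 7) + (2, 15). λ = (15 - 7)/(2 - 5) ≡ 8/28 mod 31. 28⁻¹ ≡ 10 (mod 31), so λ ≡ 18.
  x = λ² - 5 - 2 = 324 - 7 ≡ 7; y = λ·(5 - 7) - 7 ≡ 19. → (7, 19)
4P: (7, 19) + (2, 15). λ = (15 - 19)/(2 - 7) ≡ 27/26 mod 31. 26⁻¹ ≡ 6 (mod 31) since 26·6 = 156 ≡ 1, so λ ≡ 7.
  x = λ² - 7 - 2 = 49 - 9 ≡ 9; y = λ·(7 - 9) - 19 ≡ 29. → (9, 29)
5P: (9, 29) + (2, 15). λ = (15 - 29)/(2 - 9) ≡ 17/24 mod 31. 24⁻¹ ≡ 22 (mod 31), so λ ≡ 2.
  x = λ² - 9 - 2 = 4 - 11 ≡ 24; y = λ·(9 - 24) - 29 ≡ 3. → (24, 3)
6P: (24, 3) + (2, 15). λ = (15 - 3)/(2 - 24) ≡ 12/9 mod 31. 9⁻¹ ≡ 7 (mod 31) since 9·7 = 63 ≡ 1, so λ ≡ 22.
  x = λ² - 24 - 2 = 484 - 26 ≡ 24; y = λ·(24 - 24) - 3 ≡ 28. → (24, 28)
7P: (24, 28) + (2, 15). λ = (15 - 28)/(2 - 24) ≡ 18/9 mod 31. 9⁻¹ ≡ 7 (mod 31), so λ ≡ 2.
  x = λ² - 24 - 2 = 4 - 26 ≡ 9; y = λ·(24 - 9) - 28 ≡ 2. → (9, 2)
8P: (9, 2) + (2, 15). λ = (15 - 2)/(2 - 9) ≡ 13/24 mod 31. 24⁻¹ ≡ 22 (mod 31), so λ ≡ 7.
  x = λ² - 9 - 2 = 49 - 11 ≡ 7; y = λ·(9 - 7) - 2 ≡ 12. → (7, 12)
9P: (7, 12) + (2, 15). λ = (15 - 12)/(2 - 7) ≡ 3/26 mod 31. 26⁻¹ ≡ 6 (mod 31), so λ ≡ 18.
  x = λ² - 7 - 2 = 324 - 9 ≡ 5; y = λ·(7 - 5) - 12 ≡ 24. → (5, 24)
10P: (5, 24) + (2, 15). λ = (15 - 24)/(2 - 5) ≡ 22/28 mod 31. 28⁻¹ ≡ 10 (mod 31), so λ ≡ 3.
  x = λ² - 5 - 2 = 9 - 7 ≡ 2; y = λ·(5 - 2) - 24 ≡ 16. → (2, 16)
11P: (2, 16) + (2, 15): same x and y₁ ≡ -y₂, so the sum is 𝒪.
11P = 𝒪, so the order is 11.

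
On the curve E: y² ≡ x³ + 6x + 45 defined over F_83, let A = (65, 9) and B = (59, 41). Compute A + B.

(65, 9) + (59, 41). λ = (41 - 9)/(59 - 65) ≡ 32/77 mod 83. 77⁻¹ ≡ 69 (mod 83), so λ ≡ 50.
  x = λ² - 65 - 59 = 2500 - 124 ≡ 52; y = λ·(65 - 52) - 9 ≡ 60. → (52, 60)

(52, 60)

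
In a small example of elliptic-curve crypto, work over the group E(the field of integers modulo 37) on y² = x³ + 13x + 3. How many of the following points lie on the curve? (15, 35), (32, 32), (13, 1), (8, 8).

(15, 35): 35² ≡ 4, rhs ≡ 21 → off.
(32, 32): 32² ≡ 25, rhs ≡ 35 → off.
(13, 1): 1² ≡ 1, rhs ≡ 1 → on.
(8, 8): 8² ≡ 27, rhs ≡ 27 → on.

2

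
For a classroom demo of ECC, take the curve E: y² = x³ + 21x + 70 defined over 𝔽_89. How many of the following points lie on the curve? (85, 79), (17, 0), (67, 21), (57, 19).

(85, 79): 79² ≡ 11, rhs ≡ 11 → on.
(17, 0): 0² ≡ 0, rhs ≡ 0 → on.
(67, 21): 21² ≡ 85, rhs ≡ 85 → on.
(57, 19): 19² ≡ 5, rhs ≡ 5 → on.

4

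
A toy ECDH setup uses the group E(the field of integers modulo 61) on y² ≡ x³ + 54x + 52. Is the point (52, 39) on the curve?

yes

y² = 39² ≡ 57; x³ + 54x + 52 = 143468 ≡ 57 (mod 61). 57 = 57.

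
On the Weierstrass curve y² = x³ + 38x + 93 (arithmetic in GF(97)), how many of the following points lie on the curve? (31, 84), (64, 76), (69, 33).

1

(31, 84): 84² ≡ 72, rhs ≡ 22 → off.
(64, 76): 76² ≡ 53, rhs ≡ 53 → on.
(69, 33): 33² ≡ 22, rhs ≡ 66 → off.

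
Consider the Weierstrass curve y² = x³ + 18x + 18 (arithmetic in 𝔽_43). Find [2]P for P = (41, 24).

(40, 25)

tangent at (41, 24): λ = (3·41² + 18)/(2·24) ≡ 30/5. 5⁻¹ ≡ 26 (mod 43), so λ ≡ 30·26 ≡ 6.
  x = λ² - 41 - 41 = 36 - 82 ≡ 40; y = λ·(41 - 40) - 24 ≡ 25. → (40, 25)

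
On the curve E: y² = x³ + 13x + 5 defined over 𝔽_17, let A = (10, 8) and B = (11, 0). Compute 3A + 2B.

First 3A:
Repeated addition: build up to 3A.
2A: tangent at (10, 8): λ = (3·10² + 13)/(2·8) ≡ 7/16. 16⁻¹ ≡ 16 (mod 17), so λ ≡ 7·16 ≡ 10.
  x = λ² - 10 - 10 = 100 - 20 ≡ 12; y = λ·(10 - 12) - 8 ≡ 6. → (12, 6)
3A: (12, 6) + (10, 8). λ = (8 - 6)/(10 - 12) ≡ 2/15 mod 17. 15⁻¹ ≡ 8 (mod 17) since 15·8 = 120 ≡ 1, so λ ≡ 16.
  x = λ² - 12 - 10 = 256 - 22 ≡ 13; y = λ·(12 - 13) - 6 ≡ 12. → (13, 12)
3A = (13, 12).
Next 2B:
Repeated addition: build up to 2B.
2B: (11, 0) + (11, 0): same x and y₁ ≡ -y₂, so the sum is the point at infinity.
2B = the point at infinity.
Finally 3A + 2B:
(13, 12) + the point at infinity = (13, 12) (identity).

(13, 12)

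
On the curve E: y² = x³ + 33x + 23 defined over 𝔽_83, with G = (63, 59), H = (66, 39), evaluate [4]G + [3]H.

(66, 39)

First 4G:
Repeated addition: build up to 4G.
2G: tangent at (63, 59): λ = (3·63² + 33)/(2·59) ≡ 71/35. 35⁻¹ ≡ 19 (mod 83) since 35·19 = 665 ≡ 1, so λ ≡ 71·19 ≡ 21.
  x = λ² - 63 - 63 = 441 - 126 ≡ 66; y = λ·(63 - 66) - 59 ≡ 44. → (66, 44)
3G: (66, 44) + (63, 59). λ = (59 - 44)/(63 - 66) ≡ 15/80 mod 83. 80⁻¹ ≡ 55 (mod 83) since 80·55 = 4400 ≡ 1, so λ ≡ 78.
  x = λ² - 66 - 63 = 6084 - 129 ≡ 62; y = λ·(66 - 62) - 44 ≡ 19. → (62, 19)
4G: (62, 19) + (63, 59). λ = (59 - 19)/(63 - 62) ≡ 40/1 mod 83. 1⁻¹ ≡ 1 (mod 83), so λ ≡ 40.
  x = λ² - 62 - 63 = 1600 - 125 ≡ 64; y = λ·(62 - 64) - 19 ≡ 67. → (64, 67)
4G = (64, 67).
Next 3H:
Repeated addition: build up to 3H.
2H: tangent at (66, 39): λ = (3·66² + 33)/(2·39) ≡ 70/78. 78⁻¹ ≡ 33 (mod 83) since 78·33 = 2574 ≡ 1, so λ ≡ 70·33 ≡ 69.
  x = λ² - 66 - 66 = 4761 - 132 ≡ 64; y = λ·(66 - 64) - 39 ≡ 16. → (64, 16)
3H: (64, 16) + (66, 39). λ = (39 - 16)/(66 - 64) ≡ 23/2 mod 83. 2⁻¹ ≡ 42 (mod 83), so λ ≡ 53.
  x = λ² - 64 - 66 = 2809 - 130 ≡ 23; y = λ·(64 - 23) - 16 ≡ 82. → (23, 82)
3H = (23, 82).
Finally 4G + 3H:
(64, 67) + (23, 82). λ = (82 - 67)/(23 - 64) ≡ 15/42 mod 83. 42⁻¹ ≡ 2 (mod 83), so λ ≡ 30.
  x = λ² - 64 - 23 = 900 - 87 ≡ 66; y = λ·(64 - 66) - 67 ≡ 39. → (66, 39)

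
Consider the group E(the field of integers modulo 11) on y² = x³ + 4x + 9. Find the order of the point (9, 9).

3

2P: tangent at (9, 9): λ = (3·9² + 4)/(2·9) ≡ 5/7. 7⁻¹ ≡ 8 (mod 11), so λ ≡ 5·8 ≡ 7.
  x = λ² - 9 - 9 = 49 - 18 ≡ 9; y = λ·(9 - 9) - 9 ≡ 2. → (9, 2)
3P: (9, 2) + (9, 9): same x and y₁ ≡ -y₂, so the sum is O.
3P = O, so the order is 3.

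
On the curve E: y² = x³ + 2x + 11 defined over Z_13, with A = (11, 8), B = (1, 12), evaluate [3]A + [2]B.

(2, 6)

First 3A:
Repeated addition: build up to 3A.
2A: tangent at (11, 8): λ = (3·11² + 2)/(2·8) ≡ 1/3. 3⁻¹ ≡ 9 (mod 13), so λ ≡ 1·9 ≡ 9.
  x = λ² - 11 - 11 = 81 - 22 ≡ 7; y = λ·(11 - 7) - 8 ≡ 2. → (7, 2)
3A: (7, 2) + (11, 8). λ = (8 - 2)/(11 - 7) ≡ 6/4 mod 13. 4⁻¹ ≡ 10 (mod 13), so λ ≡ 8.
  x = λ² - 7 - 11 = 64 - 18 ≡ 7; y = λ·(7 - 7) - 2 ≡ 11. → (7, 11)
3A = (7, 11).
Next 2B:
Repeated addition: build up to 2B.
2B: tangent at (1, 12): λ = (3·1² + 2)/(2·12) ≡ 5/11. 11⁻¹ ≡ 6 (mod 13), so λ ≡ 5·6 ≡ 4.
  x = λ² - 1 - 1 = 16 - 2 ≡ 1; y = λ·(1 - 1) - 12 ≡ 1. → (1, 1)
2B = (1, 1).
Finally 3A + 2B:
(7, 11) + (1, 1). λ = (1 - 11)/(1 - 7) ≡ 3/7 mod 13. 7⁻¹ ≡ 2 (mod 13) since 7·2 = 14 ≡ 1, so λ ≡ 6.
  x = λ² - 7 - 1 = 36 - 8 ≡ 2; y = λ·(7 - 2) - 11 ≡ 6. → (2, 6)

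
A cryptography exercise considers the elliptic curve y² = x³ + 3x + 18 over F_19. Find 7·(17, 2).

(14, 12)

Write Q = (17, 2).
Double-and-add on 7 = (111)₂. Start with Q = (17, 2) for the leading 1-bit.
double: tangent at (17, 2): λ = (3·17² + 3)/(2·2) ≡ 15/4. 4⁻¹ ≡ 5 (mod 19), so λ ≡ 15·5 ≡ 18.
  x = λ² - 17 - 17 = 324 - 34 ≡ 5; y = λ·(17 - 5) - 2 ≡ 5. → (5, 5)
add Q: (5, 5) + (17, 2). λ = (2 - 5)/(17 - 5) ≡ 16/12 mod 19. 12⁻¹ ≡ 8 (mod 19) since 12·8 = 96 ≡ 1, so λ ≡ 14.
  x = λ² - 5 - 17 = 196 - 22 ≡ 3; y = λ·(5 - 3) - 5 ≡ 4. → (3, 4)
double: tangent at (3, 4): λ = (3·3² + 3)/(2·4) ≡ 11/8. 8⁻¹ ≡ 12 (mod 19), so λ ≡ 11·12 ≡ 18.
  x = λ² - 3 - 3 = 324 - 6 ≡ 14; y = λ·(3 - 14) - 4 ≡ 7. → (14, 7)
add Q: (14, 7) + (17, 2). λ = (2 - 7)/(17 - 14) ≡ 14/3 mod 19. 3⁻¹ ≡ 13 (mod 19), so λ ≡ 11.
  x = λ² - 14 - 17 = 121 - 31 ≡ 14; y = λ·(14 - 14) - 7 ≡ 12. → (14, 12)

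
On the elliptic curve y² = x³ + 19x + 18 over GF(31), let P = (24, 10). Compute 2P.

tangent at (24, 10): λ = (3·24² + 19)/(2·10) ≡ 11/20. 20⁻¹ ≡ 14 (mod 31) since 20·14 = 280 ≡ 1, so λ ≡ 11·14 ≡ 30.
  x = λ² - 24 - 24 = 900 - 48 ≡ 15; y = λ·(24 - 15) - 10 ≡ 12. → (15, 12)

(15, 12)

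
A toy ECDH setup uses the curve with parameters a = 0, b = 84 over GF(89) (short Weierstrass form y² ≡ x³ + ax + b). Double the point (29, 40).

tangent at (29, 40): λ = (3·29² + 0)/(2·40) ≡ 31/80. 80⁻¹ ≡ 79 (mod 89), so λ ≡ 31·79 ≡ 46.
  x = λ² - 29 - 29 = 2116 - 58 ≡ 11; y = λ·(29 - 11) - 40 ≡ 76. → (11, 76)

(11, 76)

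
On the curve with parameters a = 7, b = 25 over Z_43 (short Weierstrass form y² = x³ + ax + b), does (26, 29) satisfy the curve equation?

yes

y² = 29² ≡ 24; x³ + 7x + 25 = 17783 ≡ 24 (mod 43). 24 = 24.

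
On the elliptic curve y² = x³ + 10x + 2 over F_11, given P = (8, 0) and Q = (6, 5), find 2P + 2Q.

(8, 0)

First 2P:
Repeated addition: build up to 2P.
2P: (8, 0) + (8, 0): same x and y₁ ≡ -y₂, so the sum is 𝒪.
2P = 𝒪.
Next 2Q:
Repeated addition: build up to 2Q.
2Q: tangent at (6, 5): λ = (3·6² + 10)/(2·5) ≡ 8/10. 10⁻¹ ≡ 10 (mod 11), so λ ≡ 8·10 ≡ 3.
  x = λ² - 6 - 6 = 9 - 12 ≡ 8; y = λ·(6 - 8) - 5 ≡ 0. → (8, 0)
2Q = (8, 0).
Finally 2P + 2Q:
𝒪 + (8, 0) = (8, 0) (identity).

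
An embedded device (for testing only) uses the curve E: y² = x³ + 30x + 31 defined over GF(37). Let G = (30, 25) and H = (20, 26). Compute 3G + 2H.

(30, 12)

First 3G:
Repeated addition: build up to 3G.
2G: tangent at (30, 25): λ = (3·30² + 30)/(2·25) ≡ 29/13. 13⁻¹ ≡ 20 (mod 37) since 13·20 = 260 ≡ 1, so λ ≡ 29·20 ≡ 25.
  x = λ² - 30 - 30 = 625 - 60 ≡ 10; y = λ·(30 - 10) - 25 ≡ 31. → (10, 31)
3G: (10, 31) + (30, 25). λ = (25 - 31)/(30 - 10) ≡ 31/20 mod 37. 20⁻¹ ≡ 13 (mod 37), so λ ≡ 33.
  x = λ² - 10 - 30 = 1089 - 40 ≡ 13; y = λ·(10 - 13) - 31 ≡ 18. → (13, 18)
3G = (13, 18).
Next 2H:
Repeated addition: build up to 2H.
2H: tangent at (20, 26): λ = (3·20² + 30)/(2·26) ≡ 9/15. 15⁻¹ ≡ 5 (mod 37) since 15·5 = 75 ≡ 1, so λ ≡ 9·5 ≡ 8.
  x = λ² - 20 - 20 = 64 - 40 ≡ 24; y = λ·(20 - 24) - 26 ≡ 16. → (24, 16)
2H = (24, 16).
Finally 3G + 2H:
(13, 18) + (24, 16). λ = (16 - 18)/(24 - 13) ≡ 35/11 mod 37. 11⁻¹ ≡ 27 (mod 37), so λ ≡ 20.
  x = λ² - 13 - 24 = 400 - 37 ≡ 30; y = λ·(13 - 30) - 18 ≡ 12. → (30, 12)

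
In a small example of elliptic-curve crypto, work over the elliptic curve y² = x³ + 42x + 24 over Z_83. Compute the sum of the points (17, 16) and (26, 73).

(34, 70)

(17, 16) + (26, 73). λ = (73 - 16)/(26 - 17) ≡ 57/9 mod 83. 9⁻¹ ≡ 37 (mod 83), so λ ≡ 34.
  x = λ² - 17 - 26 = 1156 - 43 ≡ 34; y = λ·(17 - 34) - 16 ≡ 70. → (34, 70)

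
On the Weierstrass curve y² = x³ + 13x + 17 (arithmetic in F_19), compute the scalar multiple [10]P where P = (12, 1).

(4, 0)

Repeated addition: build up to 10P.
2P: tangent at (12, 1): λ = (3·12² + 13)/(2·1) ≡ 8/2. 2⁻¹ ≡ 10 (mod 19) since 2·10 = 20 ≡ 1, so λ ≡ 8·10 ≡ 4.
  x = λ² - 12 - 12 = 16 - 24 ≡ 11; y = λ·(12 - 11) - 1 ≡ 3. → (11, 3)
3P: (11, 3) + (12, 1). λ = (1 - 3)/(12 - 11) ≡ 17/1 mod 19. 1⁻¹ ≡ 1 (mod 19) since 1·1 = 1 ≡ 1, so λ ≡ 17.
  x = λ² - 11 - 12 = 289 - 23 ≡ 0; y = λ·(11 - 0) - 3 ≡ 13. → (0, 13)
4P: (0, 13) + (12, 1). λ = (1 - 13)/(12 - 0) ≡ 7/12 mod 19. 12⁻¹ ≡ 8 (mod 19) since 12·8 = 96 ≡ 1, so λ ≡ 18.
  x = λ² - 0 - 12 = 324 - 12 ≡ 8; y = λ·(0 - 8) - 13 ≡ 14. → (8, 14)
5P: (8, 14) + (12, 1). λ = (1 - 14)/(12 - 8) ≡ 6/4 mod 19. 4⁻¹ ≡ 5 (mod 19), so λ ≡ 11.
  x = λ² - 8 - 12 = 121 - 20 ≡ 6; y = λ·(8 - 6) - 14 ≡ 8. → (6, 8)
6P: (6, 8) + (12, 1). λ = (1 - 8)/(12 - 6) ≡ 12/6 mod 19. 6⁻¹ ≡ 16 (mod 19) since 6·16 = 96 ≡ 1, so λ ≡ 2.
  x = λ² - 6 - 12 = 4 - 18 ≡ 5; y = λ·(6 - 5) - 8 ≡ 13. → (5, 13)
7P: (5, 13) + (12, 1). λ = (1 - 13)/(12 - 5) ≡ 7/7 mod 19. 7⁻¹ ≡ 11 (mod 19), so λ ≡ 1.
  x = λ² - 5 - 12 = 1 - 17 ≡ 3; y = λ·(5 - 3) - 13 ≡ 8. → (3, 8)
8P: (3, 8) + (12, 1). λ = (1 - 8)/(12 - 3) ≡ 12/9 mod 19. 9⁻¹ ≡ 17 (mod 19), so λ ≡ 14.
  x = λ² - 3 - 12 = 196 - 15 ≡ 10; y = λ·(3 - 10) - 8 ≡ 8. → (10, 8)
9P: (10, 8) + (12, 1). λ = (1 - 8)/(12 - 10) ≡ 12/2 mod 19. 2⁻¹ ≡ 10 (mod 19) since 2·10 = 20 ≡ 1, so λ ≡ 6.
  x = λ² - 10 - 12 = 36 - 22 ≡ 14; y = λ·(10 - 14) - 8 ≡ 6. → (14, 6)
10P: (14, 6) + (12, 1). λ = (1 - 6)/(12 - 14) ≡ 14/17 mod 19. 17⁻¹ ≡ 9 (mod 19) since 17·9 = 153 ≡ 1, so λ ≡ 12.
  x = λ² - 14 - 12 = 144 - 26 ≡ 4; y = λ·(14 - 4) - 6 ≡ 0. → (4, 0)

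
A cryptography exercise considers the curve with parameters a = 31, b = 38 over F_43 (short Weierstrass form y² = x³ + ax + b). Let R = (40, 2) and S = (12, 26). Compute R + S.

(40, 41)

(40, 2) + (12, 26). λ = (26 - 2)/(12 - 40) ≡ 24/15 mod 43. 15⁻¹ ≡ 23 (mod 43) since 15·23 = 345 ≡ 1, so λ ≡ 36.
  x = λ² - 40 - 12 = 1296 - 52 ≡ 40; y = λ·(40 - 40) - 2 ≡ 41. → (40, 41)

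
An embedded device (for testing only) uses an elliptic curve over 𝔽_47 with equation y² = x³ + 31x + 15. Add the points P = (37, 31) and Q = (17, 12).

(10, 44)

(37, 31) + (17, 12). λ = (12 - 31)/(17 - 37) ≡ 28/27 mod 47. 27⁻¹ ≡ 7 (mod 47) since 27·7 = 189 ≡ 1, so λ ≡ 8.
  x = λ² - 37 - 17 = 64 - 54 ≡ 10; y = λ·(37 - 10) - 31 ≡ 44. → (10, 44)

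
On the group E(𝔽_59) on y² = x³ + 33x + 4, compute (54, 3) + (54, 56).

O

The two points share x = 54 and their y-coordinates satisfy 3 + 56 ≡ 0 (mod 59), so they are inverses. Their sum is O.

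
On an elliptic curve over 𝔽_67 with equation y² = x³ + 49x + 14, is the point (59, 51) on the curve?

no

y² = 51² ≡ 55; x³ + 49x + 14 = 208284 ≡ 48 (mod 67). 55 ≠ 48.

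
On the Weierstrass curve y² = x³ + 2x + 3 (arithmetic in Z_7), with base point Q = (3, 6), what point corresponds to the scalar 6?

Double-and-add on 6 = (110)₂. Start with Q = (3, 6) for the leading 1-bit.
double: tangent at (3, 6): λ = (3·3² + 2)/(2·6) ≡ 1/5. 5⁻¹ ≡ 3 (mod 7) since 5·3 = 15 ≡ 1, so λ ≡ 1·3 ≡ 3.
  x = λ² - 3 - 3 = 9 - 6 ≡ 3; y = λ·(3 - 3) - 6 ≡ 1. → (3, 1)
add Q: (3, 1) + (3, 6): same x and y₁ ≡ -y₂, so the sum is O.
double: O + O = O (identity).

O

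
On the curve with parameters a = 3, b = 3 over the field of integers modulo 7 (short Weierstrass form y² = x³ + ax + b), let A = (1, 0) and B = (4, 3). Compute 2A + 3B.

First 2A:
Repeated addition: build up to 2A.
2A: (1, 0) + (1, 0): same x and y₁ ≡ -y₂, so the sum is 𝒪.
2A = 𝒪.
Next 3B:
Repeated addition: build up to 3B.
2B: tangent at (4, 3): λ = (3·4² + 3)/(2·3) ≡ 2/6. 6⁻¹ ≡ 6 (mod 7) since 6·6 = 36 ≡ 1, so λ ≡ 2·6 ≡ 5.
  x = λ² - 4 - 4 = 25 - 8 ≡ 3; y = λ·(4 - 3) - 3 ≡ 2. → (3, 2)
3B: (3, 2) + (4, 3). λ = (3 - 2)/(4 - 3) ≡ 1/1 mod 7. 1⁻¹ ≡ 1 (mod 7), so λ ≡ 1.
  x = λ² - 3 - 4 = 1 - 7 ≡ 1; y = λ·(3 - 1) - 2 ≡ 0. → (1, 0)
3B = (1, 0).
Finally 2A + 3B:
𝒪 + (1, 0) = (1, 0) (identity).

(1, 0)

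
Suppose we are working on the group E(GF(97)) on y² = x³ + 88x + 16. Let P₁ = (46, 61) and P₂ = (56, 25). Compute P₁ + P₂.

(46, 61) + (56, 25). λ = (25 - 61)/(56 - 46) ≡ 61/10 mod 97. 10⁻¹ ≡ 68 (mod 97) since 10·68 = 680 ≡ 1, so λ ≡ 74.
  x = λ² - 46 - 56 = 5476 - 102 ≡ 39; y = λ·(46 - 39) - 61 ≡ 69. → (39, 69)

(39, 69)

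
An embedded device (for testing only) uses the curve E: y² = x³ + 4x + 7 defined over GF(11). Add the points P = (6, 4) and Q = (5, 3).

(6, 4) + (5, 3). λ = (3 - 4)/(5 - 6) ≡ 10/10 mod 11. 10⁻¹ ≡ 10 (mod 11), so λ ≡ 1.
  x = λ² - 6 - 5 = 1 - 11 ≡ 1; y = λ·(6 - 1) - 4 ≡ 1. → (1, 1)

(1, 1)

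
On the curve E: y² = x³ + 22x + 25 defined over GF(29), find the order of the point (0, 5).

12

2P: tangent at (0, 5): λ = (3·0² + 22)/(2·5) ≡ 22/10. 10⁻¹ ≡ 3 (mod 29), so λ ≡ 22·3 ≡ 8.
  x = λ² - 0 - 0 = 64 - 0 ≡ 6; y = λ·(0 - 6) - 5 ≡ 5. → (6, 5)
3P: (6, 5) + (0, 5). λ = (5 - 5)/(0 - 6) ≡ 0/23 mod 29. 23⁻¹ ≡ 24 (mod 29), so λ ≡ 0.
  x = λ² - 6 - 0 = 0 - 6 ≡ 23; y = λ·(6 - 23) - 5 ≡ 24. → (23, 24)
4P: (23, 24) + (0, 5). λ = (5 - 24)/(0 - 23) ≡ 10/6 mod 29. 6⁻¹ ≡ 5 (mod 29), so λ ≡ 21.
  x = λ² - 23 - 0 = 441 - 23 ≡ 12; y = λ·(23 - 12) - 24 ≡ 4. → (12, 4)
5P: (12, 4) + (0, 5). λ = (5 - 4)/(0 - 12) ≡ 1/17 mod 29. 17⁻¹ ≡ 12 (mod 29), so λ ≡ 12.
  x = λ² - 12 - 0 = 144 - 12 ≡ 16; y = λ·(12 - 16) - 4 ≡ 6. → (16, 6)
6P: (16, 6) + (0, 5). λ = (5 - 6)/(0 - 16) ≡ 28/13 mod 29. 13⁻¹ ≡ 9 (mod 29), so λ ≡ 20.
  x = λ² - 16 - 0 = 400 - 16 ≡ 7; y = λ·(16 - 7) - 6 ≡ 0. → (7, 0)
7P: (7, 0) + (0, 5). λ = (5 - 0)/(0 - 7) ≡ 5/22 mod 29. 22⁻¹ ≡ 4 (mod 29), so λ ≡ 20.
  x = λ² - 7 - 0 = 400 - 7 ≡ 16; y = λ·(7 - 16) - 0 ≡ 23. → (16, 23)
8P: (16, 23) + (0, 5). λ = (5 - 23)/(0 - 16) ≡ 11/13 mod 29. 13⁻¹ ≡ 9 (mod 29), so λ ≡ 12.
  x = λ² - 16 - 0 = 144 - 16 ≡ 12; y = λ·(16 - 12) - 23 ≡ 25. → (12, 25)
9P: (12, 25) + (0, 5). λ = (5 - 25)/(0 - 12) ≡ 9/17 mod 29. 17⁻¹ ≡ 12 (mod 29), so λ ≡ 21.
  x = λ² - 12 - 0 = 441 - 12 ≡ 23; y = λ·(12 - 23) - 25 ≡ 5. → (23, 5)
10P: (23, 5) + (0, 5). λ = (5 - 5)/(0 - 23) ≡ 0/6 mod 29. 6⁻¹ ≡ 5 (mod 29) since 6·5 = 30 ≡ 1, so λ ≡ 0.
  x = λ² - 23 - 0 = 0 - 23 ≡ 6; y = λ·(23 - 6) - 5 ≡ 24. → (6, 24)
11P: (6, 24) + (0, 5). λ = (5 - 24)/(0 - 6) ≡ 10/23 mod 29. 23⁻¹ ≡ 24 (mod 29), so λ ≡ 8.
  x = λ² - 6 - 0 = 64 - 6 ≡ 0; y = λ·(6 - 0) - 24 ≡ 24. → (0, 24)
12P: (0, 24) + (0, 5): same x and y₁ ≡ -y₂, so the sum is 𝒪.
12P = 𝒪, so the order is 12.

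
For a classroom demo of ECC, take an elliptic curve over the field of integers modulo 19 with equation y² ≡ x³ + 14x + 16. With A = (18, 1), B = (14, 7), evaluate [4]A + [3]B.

First 4A:
Repeated addition: build up to 4A.
2A: tangent at (18, 1): λ = (3·18² + 14)/(2·1) ≡ 17/2. 2⁻¹ ≡ 10 (mod 19), so λ ≡ 17·10 ≡ 18.
  x = λ² - 18 - 18 = 324 - 36 ≡ 3; y = λ·(18 - 3) - 1 ≡ 3. → (3, 3)
3A: (3, 3) + (18, 1). λ = (1 - 3)/(18 - 3) ≡ 17/15 mod 19. 15⁻¹ ≡ 14 (mod 19) since 15·14 = 210 ≡ 1, so λ ≡ 10.
  x = λ² - 3 - 18 = 100 - 21 ≡ 3; y = λ·(3 - 3) - 3 ≡ 16. → (3, 16)
4A: (3, 16) + (18, 1). λ = (1 - 16)/(18 - 3) ≡ 4/15 mod 19. 15⁻¹ ≡ 14 (mod 19) since 15·14 = 210 ≡ 1, so λ ≡ 18.
  x = λ² - 3 - 18 = 324 - 21 ≡ 18; y = λ·(3 - 18) - 16 ≡ 18. → (18, 18)
4A = (18, 18).
Next 3B:
Repeated addition: build up to 3B.
2B: tangent at (14, 7): λ = (3·14² + 14)/(2·7) ≡ 13/14. 14⁻¹ ≡ 15 (mod 19), so λ ≡ 13·15 ≡ 5.
  x = λ² - 14 - 14 = 25 - 28 ≡ 16; y = λ·(14 - 16) - 7 ≡ 2. → (16, 2)
3B: (16, 2) + (14, 7). λ = (7 - 2)/(14 - 16) ≡ 5/17 mod 19. 17⁻¹ ≡ 9 (mod 19) since 17·9 = 153 ≡ 1, so λ ≡ 7.
  x = λ² - 16 - 14 = 49 - 30 ≡ 0; y = λ·(16 - 0) - 2 ≡ 15. → (0, 15)
3B = (0, 15).
Finally 4A + 3B:
(18, 18) + (0, 15). λ = (15 - 18)/(0 - 18) ≡ 16/1 mod 19. 1⁻¹ ≡ 1 (mod 19), so λ ≡ 16.
  x = λ² - 18 - 0 = 256 - 18 ≡ 10; y = λ·(18 - 10) - 18 ≡ 15. → (10, 15)

(10, 15)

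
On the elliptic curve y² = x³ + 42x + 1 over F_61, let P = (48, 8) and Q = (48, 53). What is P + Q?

O

The two points share x = 48 and their y-coordinates satisfy 8 + 53 ≡ 0 (mod 61), so they are inverses. Their sum is the point at infinity.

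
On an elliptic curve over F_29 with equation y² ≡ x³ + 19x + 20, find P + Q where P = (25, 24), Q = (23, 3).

(26, 9)

(25, 24) + (23, 3). λ = (3 - 24)/(23 - 25) ≡ 8/27 mod 29. 27⁻¹ ≡ 14 (mod 29) since 27·14 = 378 ≡ 1, so λ ≡ 25.
  x = λ² - 25 - 23 = 625 - 48 ≡ 26; y = λ·(25 - 26) - 24 ≡ 9. → (26, 9)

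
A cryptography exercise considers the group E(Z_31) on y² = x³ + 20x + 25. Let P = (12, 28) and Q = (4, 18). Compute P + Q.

(12, 28) + (4, 18). λ = (18 - 28)/(4 - 12) ≡ 21/23 mod 31. 23⁻¹ ≡ 27 (mod 31), so λ ≡ 9.
  x = λ² - 12 - 4 = 81 - 16 ≡ 3; y = λ·(12 - 3) - 28 ≡ 22. → (3, 22)

(3, 22)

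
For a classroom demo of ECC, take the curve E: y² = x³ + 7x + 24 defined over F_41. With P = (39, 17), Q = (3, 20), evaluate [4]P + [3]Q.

First 4P:
Double-and-add on 4 = (100)₂. Start with P = (39, 17) for the leading 1-bit.
double: tangent at (39, 17): λ = (3·39² + 7)/(2·17) ≡ 19/34. 34⁻¹ ≡ 35 (mod 41) since 34·35 = 1190 ≡ 1, so λ ≡ 19·35 ≡ 9.
  x = λ² - 39 - 39 = 81 - 78 ≡ 3; y = λ·(39 - 3) - 17 ≡ 20. → (3, 20)
double: tangent at (3, 20): λ = (3·3² + 7)/(2·20) ≡ 34/40. 40⁻¹ ≡ 40 (mod 41), so λ ≡ 34·40 ≡ 7.
  x = λ² - 3 - 3 = 49 - 6 ≡ 2; y = λ·(3 - 2) - 20 ≡ 28. → (2, 28)
4P = (2, 28).
Next 3Q:
Repeated addition: build up to 3Q.
2Q: tangent at (3, 20): λ = (3·3² + 7)/(2·20) ≡ 34/40. 40⁻¹ ≡ 40 (mod 41), so λ ≡ 34·40 ≡ 7.
  x = λ² - 3 - 3 = 49 - 6 ≡ 2; y = λ·(3 - 2) - 20 ≡ 28. → (2, 28)
3Q: (2, 28) + (3, 20). λ = (20 - 28)/(3 - 2) ≡ 33/1 mod 41. 1⁻¹ ≡ 1 (mod 41) since 1·1 = 1 ≡ 1, so λ ≡ 33.
  x = λ² - 2 - 3 = 1089 - 5 ≡ 18; y = λ·(2 - 18) - 28 ≡ 18. → (18, 18)
3Q = (18, 18).
Finally 4P + 3Q:
(2, 28) + (18, 18). λ = (18 - 28)/(18 - 2) ≡ 31/16 mod 41. 16⁻¹ ≡ 18 (mod 41), so λ ≡ 25.
  x = λ² - 2 - 18 = 625 - 20 ≡ 31; y = λ·(2 - 31) - 28 ≡ 26. → (31, 26)

(31, 26)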